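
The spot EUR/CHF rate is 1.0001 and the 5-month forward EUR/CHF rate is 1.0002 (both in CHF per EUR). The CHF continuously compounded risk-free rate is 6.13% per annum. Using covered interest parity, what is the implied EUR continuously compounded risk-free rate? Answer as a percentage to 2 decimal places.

6.11%

F = S·e^((r_CHF − r_EUR)T) ⇒ r_EUR = r_CHF − ln(F/S)/T
ln(1.0002/1.0001) = 0.000100; /(5/12) = 0.000240
r_EUR = 0.0613 − 0.000240 = 0.061060
r_EUR = 6.11%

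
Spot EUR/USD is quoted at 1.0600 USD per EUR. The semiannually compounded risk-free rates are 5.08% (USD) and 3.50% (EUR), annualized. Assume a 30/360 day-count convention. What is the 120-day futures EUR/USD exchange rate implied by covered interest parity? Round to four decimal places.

1.0655

By covered interest parity, F = S · (1+r_USD/2)^(2T) / (1+r_EUR/2)^(2T)
= 1.0600 × 1.016862 / 1.011633 = 1.0600 × 1.005169
F = 1.0655 USD per EUR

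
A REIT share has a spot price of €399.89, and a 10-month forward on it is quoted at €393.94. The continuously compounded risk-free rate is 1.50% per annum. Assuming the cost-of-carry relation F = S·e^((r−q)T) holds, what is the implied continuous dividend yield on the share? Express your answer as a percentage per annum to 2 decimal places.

From F = S·e^((r−q)T): (r − q) = ln(F/S)/T
ln(393.94/399.89) = ln(0.985121) = -0.014991
(r − q) = -0.014991 / (10/12) = -0.017989
q = r − ln(F/S)/T = 0.0150 + 0.017989 = 0.032989
q = 3.30%

3.30%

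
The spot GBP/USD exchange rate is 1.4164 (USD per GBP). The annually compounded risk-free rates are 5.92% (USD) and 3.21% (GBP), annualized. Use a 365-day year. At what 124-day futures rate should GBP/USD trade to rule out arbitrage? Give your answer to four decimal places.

By covered interest parity, F = S · (1+r_USD)^T / (1+r_GBP)^T
= 1.4164 × 1.019731 / 1.010792 = 1.4164 × 1.008844
F = 1.4289 USD per GBP

1.4289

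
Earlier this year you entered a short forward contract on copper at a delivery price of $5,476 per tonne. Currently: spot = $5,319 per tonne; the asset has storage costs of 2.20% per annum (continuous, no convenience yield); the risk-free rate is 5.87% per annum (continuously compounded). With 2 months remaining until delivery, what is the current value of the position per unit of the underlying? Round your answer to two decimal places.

$84.15 per tonne

Current fair forward for the remaining 2 months: F = S·e^((r + u)·T), (r + u) = 0.0587 + 0.0220 = 0.0807
F = 5319 · e^(0.0807 × 2/12) = 5319 × 1.01354086 = 5391.0238
Value of long forward = (F − K)·e^(−rT) = (5391.0238 − 5476) · e^(−0.0587·2/12)
= -84.9762 × 0.99026437 = -84.15
Short position value = −(long value) = $84.15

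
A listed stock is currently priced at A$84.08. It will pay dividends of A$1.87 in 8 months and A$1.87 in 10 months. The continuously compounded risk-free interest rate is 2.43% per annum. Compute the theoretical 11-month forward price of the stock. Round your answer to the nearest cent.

A$82.22

PV(dividends) I = 1.87·e^(−0.0243·8/12) + 1.87·e^(−0.0243·10/12)
I = 1.8400 + 1.8325 = 3.6725
F = (S − I)·e^(rT) = (84.08 − 3.6725) · e^(0.0243·11/12)
= 80.4075 · e^0.022275 = 80.4075 × 1.022525 = A$82.22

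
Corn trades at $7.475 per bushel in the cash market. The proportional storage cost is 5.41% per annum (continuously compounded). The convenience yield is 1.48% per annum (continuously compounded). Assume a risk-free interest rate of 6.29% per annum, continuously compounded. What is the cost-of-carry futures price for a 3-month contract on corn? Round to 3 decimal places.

Net carry = r + u − y = 0.0629 + 0.0541 − 0.0148 = 0.1022
F = S·e^((r+u−y)T) = 7.475 · e^(0.1022 × 3/12) = 7.475 · e^0.025550
= 7.475 × 1.025879 = $7.668 per bushel

$7.668 per bushel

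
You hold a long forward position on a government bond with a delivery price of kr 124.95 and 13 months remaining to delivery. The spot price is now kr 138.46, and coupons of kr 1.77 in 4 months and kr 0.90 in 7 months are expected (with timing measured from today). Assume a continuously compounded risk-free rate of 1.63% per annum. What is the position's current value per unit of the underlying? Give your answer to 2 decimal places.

kr 13.05

PV(remaining coupons) I = 1.77·e^(−0.0163·4/12) + 0.90·e^(−0.0163·7/12) = 2.6519
Current forward F = (S − I)·e^(rT) = (138.46 − 2.6519)·e^(0.0163·13/12) = 135.8081 × 1.017815 = 138.2275
Value (long) = (F − K)·e^(−rT) = (138.2275 − 124.95) × 0.982497 = 13.0451
Value = kr 13.05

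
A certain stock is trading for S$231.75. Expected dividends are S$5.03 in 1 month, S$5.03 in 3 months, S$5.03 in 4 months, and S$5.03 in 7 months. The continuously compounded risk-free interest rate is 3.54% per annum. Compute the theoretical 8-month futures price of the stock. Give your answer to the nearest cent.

PV(dividends) I = 5.03·e^(−0.0354·1/12) + 5.03·e^(−0.0354·3/12) + 5.03·e^(−0.0354·4/12) + 5.03·e^(−0.0354·7/12)
I = 5.0152 + 4.9857 + 4.9710 + 4.9272 = 19.8991
F = (S − I)·e^(rT) = (231.75 − 19.8991) · e^(0.0354·8/12)
= 211.8509 · e^0.023600 = 211.8509 × 1.023881 = S$216.91

S$216.91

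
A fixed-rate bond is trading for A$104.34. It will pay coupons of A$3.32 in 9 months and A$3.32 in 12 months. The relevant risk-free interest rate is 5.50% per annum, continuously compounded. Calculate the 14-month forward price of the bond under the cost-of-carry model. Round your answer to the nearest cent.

A$104.51

PV(coupons) I = 3.32·e^(−0.0550·9/12) + 3.32·e^(−0.0550·12/12)
I = 3.1858 + 3.1423 = 6.3281
F = (S − I)·e^(rT) = (104.34 − 6.3281) · e^(0.0550·14/12)
= 98.0119 · e^0.064167 = 98.0119 × 1.066270 = A$104.51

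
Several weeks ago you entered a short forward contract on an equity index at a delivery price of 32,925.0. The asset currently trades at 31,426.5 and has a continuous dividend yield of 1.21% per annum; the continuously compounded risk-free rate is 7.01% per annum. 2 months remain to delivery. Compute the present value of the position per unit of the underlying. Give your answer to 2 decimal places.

Current fair forward for the remaining 2 months: F = S·e^((r − q)·T), (r − q) = 0.0701 − 0.0121 = 0.0580
F = 31426.5 · e^(0.0580 × 2/12) = 31426.5 × 1.00971354 = 31731.7626
Value of long forward = (F − K)·e^(−rT) = (31731.7626 − 32925.0) · e^(−0.0701·2/12)
= -1193.2374 × 0.98838465 = -1179.38
Short position value = −(long value) = 1179.38

1179.38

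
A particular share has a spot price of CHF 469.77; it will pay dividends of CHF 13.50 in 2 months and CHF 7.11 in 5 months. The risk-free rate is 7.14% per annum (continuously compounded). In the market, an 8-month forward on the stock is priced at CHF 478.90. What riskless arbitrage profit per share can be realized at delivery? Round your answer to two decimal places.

PV(dividends) I = 13.50·e^(−0.0714·2/12) + 7.11·e^(−0.0714·5/12) = 20.2419
Fair forward F* = (S − I)·e^(rT) = (469.77 − 20.2419)·e^0.047600 = 449.5281 × 1.048751 = 471.4430
Market CHF 478.90 > fair 471.4430: forward overpriced → cash-and-carry (borrow at r, buy the stock and collect the dividends, short the forward).
Profit at T = |F_mkt − F*| = |478.90 − 471.4430| = CHF 7.46 per share

CHF 7.46 per share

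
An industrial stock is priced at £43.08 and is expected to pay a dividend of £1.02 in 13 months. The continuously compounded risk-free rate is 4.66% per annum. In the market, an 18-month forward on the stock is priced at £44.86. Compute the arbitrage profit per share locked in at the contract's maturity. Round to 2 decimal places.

£0.30 per share

PV(dividends) I = 1.02·e^(−0.0466·13/12) = 0.9698
Fair forward F* = (S − I)·e^(rT) = (43.08 − 0.9698)·e^0.069900 = 42.1102 × 1.072401 = 45.1590
Market £44.86 < fair 45.1590: forward underpriced → reverse cash-and-carry (short the stock, invest proceeds at r, pay the dividends, go long the forward).
Profit at T = |F_mkt − F*| = |44.86 − 45.1590| = £0.30 per share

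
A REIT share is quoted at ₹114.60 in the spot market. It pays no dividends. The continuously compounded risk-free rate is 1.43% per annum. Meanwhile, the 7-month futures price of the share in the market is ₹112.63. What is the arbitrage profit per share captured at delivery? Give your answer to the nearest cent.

Fair futures: F* = S·e^(carry·T), with carry = r = 0.0143
F* = 114.60 · e^(0.0143 × 7/12) = 114.60 · e^0.008342 = 114.60 × 1.008377 = ₹115.5600
Market ₹112.63 < fair ₹115.5600: forward underpriced → reverse cash-and-carry (short spot, go long the forward).
At maturity, profit = |F_mkt − F*| = |112.63 − 115.5600| = ₹2.93 per share

₹2.93 per share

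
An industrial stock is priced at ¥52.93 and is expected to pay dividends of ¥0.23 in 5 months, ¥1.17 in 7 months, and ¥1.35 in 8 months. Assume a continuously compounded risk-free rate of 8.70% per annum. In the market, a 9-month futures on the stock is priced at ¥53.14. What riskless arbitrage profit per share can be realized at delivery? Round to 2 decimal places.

PV(dividends) I = 0.23·e^(−0.0870·5/12) + 1.17·e^(−0.0870·7/12) + 1.35·e^(−0.0870·8/12) = 2.6078
Fair futures F* = (S − I)·e^(rT) = (52.93 − 2.6078)·e^0.065250 = 50.3222 × 1.067426 = 53.7152
Market ¥53.14 < fair 53.7152: forward underpriced → reverse cash-and-carry (short the stock, invest proceeds at r, pay the dividends, go long the forward).
Profit at T = |F_mkt − F*| = |53.14 − 53.7152| = ¥0.58 per share

¥0.58 per share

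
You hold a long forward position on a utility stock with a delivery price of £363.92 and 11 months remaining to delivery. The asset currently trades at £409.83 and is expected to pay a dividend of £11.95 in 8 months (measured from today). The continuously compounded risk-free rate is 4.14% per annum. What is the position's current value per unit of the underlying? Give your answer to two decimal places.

£47.84

PV(remaining dividends) I = 11.95·e^(−0.0414·8/12) = 11.6247
Current forward F = (S − I)·e^(rT) = (409.83 − 11.6247)·e^(0.0414·11/12) = 398.2053 × 1.038679 = 413.6075
Value (long) = (F − K)·e^(−rT) = (413.6075 − 363.92) × 0.962761 = 47.8372
Value = £47.84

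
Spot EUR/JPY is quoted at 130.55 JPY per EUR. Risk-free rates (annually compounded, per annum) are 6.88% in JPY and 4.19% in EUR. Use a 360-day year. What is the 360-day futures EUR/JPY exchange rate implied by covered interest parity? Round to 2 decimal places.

133.92

By covered interest parity, F = S · (1+r_JPY)^T / (1+r_EUR)^T
= 130.55 × 1.068800 / 1.041900 = 130.55 × 1.025818
F = 133.92 JPY per EUR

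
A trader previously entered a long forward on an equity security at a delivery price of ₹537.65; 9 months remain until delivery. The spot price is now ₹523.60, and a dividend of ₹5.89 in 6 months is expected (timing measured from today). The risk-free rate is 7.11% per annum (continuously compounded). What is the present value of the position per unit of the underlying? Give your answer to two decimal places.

PV(remaining dividends) I = 5.89·e^(−0.0711·6/12) = 5.6843
Current forward F = (S − I)·e^(rT) = (523.60 − 5.6843)·e^(0.0711·9/12) = 517.9157 × 1.054772 = 546.2830
Value (long) = (F − K)·e^(−rT) = (546.2830 − 537.65) × 0.948072 = 8.1847
Value = ₹8.18

₹8.18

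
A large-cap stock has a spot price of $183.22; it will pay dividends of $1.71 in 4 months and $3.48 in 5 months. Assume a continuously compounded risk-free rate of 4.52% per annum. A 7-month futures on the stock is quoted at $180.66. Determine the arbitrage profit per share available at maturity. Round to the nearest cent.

PV(dividends) I = 1.71·e^(−0.0452·4/12) + 3.48·e^(−0.0452·5/12) = 5.0995
Fair futures F* = (S − I)·e^(rT) = (183.22 − 5.0995)·e^0.026367 = 178.1205 × 1.026718 = 182.8795
Market $180.66 < fair 182.8795: forward underpriced → reverse cash-and-carry (short the stock, invest proceeds at r, pay the dividends, go long the forward).
Profit at T = |F_mkt − F*| = |180.66 − 182.8795| = $2.22 per share

$2.22 per share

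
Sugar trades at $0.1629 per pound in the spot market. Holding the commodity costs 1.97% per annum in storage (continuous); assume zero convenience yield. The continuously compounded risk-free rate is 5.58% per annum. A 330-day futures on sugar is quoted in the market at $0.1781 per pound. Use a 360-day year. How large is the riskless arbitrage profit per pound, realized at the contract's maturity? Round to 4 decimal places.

$0.0035 per pound

Fair futures: F* = S·e^(carry·T), with carry = (r + u) = 0.0558 + 0.0197 = 0.0755
F* = 0.1629 · e^(0.0755 × 330/360) = 0.1629 · e^0.069208 = 0.1629 × 1.071659 = $0.1746
Market $0.1781 > fair $0.1746: forward overpriced → cash-and-carry (buy spot, short the forward).
At maturity, profit = |F_mkt − F*| = |0.1781 − 0.1746| = $0.0035 per pound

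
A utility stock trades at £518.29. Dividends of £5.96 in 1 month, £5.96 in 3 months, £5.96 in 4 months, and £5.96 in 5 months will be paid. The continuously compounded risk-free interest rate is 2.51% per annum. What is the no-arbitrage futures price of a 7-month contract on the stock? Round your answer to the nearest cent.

PV(dividends) I = 5.96·e^(−0.0251·1/12) + 5.96·e^(−0.0251·3/12) + 5.96·e^(−0.0251·4/12) + 5.96·e^(−0.0251·5/12)
I = 5.9475 + 5.9227 + 5.9103 + 5.8980 = 23.6785
F = (S − I)·e^(rT) = (518.29 − 23.6785) · e^(0.0251·7/12)
= 494.6115 · e^0.014642 = 494.6115 × 1.014750 = £501.91

£501.91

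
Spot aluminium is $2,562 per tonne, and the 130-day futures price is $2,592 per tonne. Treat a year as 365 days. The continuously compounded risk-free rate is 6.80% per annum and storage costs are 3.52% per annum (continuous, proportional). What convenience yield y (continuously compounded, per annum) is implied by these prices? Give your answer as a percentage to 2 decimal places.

F = S·e^((r+u−y)T) ⇒ (r+u−y) = ln(F/S)/T
ln(2592/2562) = 0.011642; /T ⇒ 0.032687
y = r + u − ln(F/S)/T = 0.0680 + 0.0352 − 0.032687 = 0.070513
y = 7.05%

7.05%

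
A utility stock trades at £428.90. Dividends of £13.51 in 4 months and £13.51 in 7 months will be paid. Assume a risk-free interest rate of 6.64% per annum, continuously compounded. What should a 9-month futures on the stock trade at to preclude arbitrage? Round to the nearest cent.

£423.25

PV(dividends) I = 13.51·e^(−0.0664·4/12) + 13.51·e^(−0.0664·7/12)
I = 13.2143 + 12.9967 = 26.2110
F = (S − I)·e^(rT) = (428.90 − 26.2110) · e^(0.0664·9/12)
= 402.6890 · e^0.049800 = 402.6890 × 1.051061 = £423.25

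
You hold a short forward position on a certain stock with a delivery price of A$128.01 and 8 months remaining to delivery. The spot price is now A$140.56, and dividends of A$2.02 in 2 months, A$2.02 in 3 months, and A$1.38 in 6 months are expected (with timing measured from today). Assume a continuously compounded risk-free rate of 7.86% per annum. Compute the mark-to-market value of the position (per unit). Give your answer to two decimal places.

PV(remaining dividends) I = 2.02·e^(−0.0786·2/12) + 2.02·e^(−0.0786·3/12) + 1.38·e^(−0.0786·6/12) = 5.3012
Current forward F = (S − I)·e^(rT) = (140.56 − 5.3012)·e^(0.0786·8/12) = 135.2588 × 1.053797 = 142.5353
Value (long) = (F − K)·e^(−rT) = (142.5353 − 128.01) × 0.948949 = 13.7838
Short position value = −(long value) = -A$13.78

-A$13.78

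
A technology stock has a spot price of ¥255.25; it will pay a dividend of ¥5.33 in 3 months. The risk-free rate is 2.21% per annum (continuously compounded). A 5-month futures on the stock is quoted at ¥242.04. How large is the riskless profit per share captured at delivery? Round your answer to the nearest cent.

PV(dividends) I = 5.33·e^(−0.0221·3/12) = 5.3006
Fair futures F* = (S − I)·e^(rT) = (255.25 − 5.3006)·e^0.009208 = 249.9494 × 1.009251 = 252.2617
Market ¥242.04 < fair 252.2617: forward underpriced → reverse cash-and-carry (short the stock, invest proceeds at r, pay the dividends, go long the forward).
Profit at T = |F_mkt − F*| = |242.04 − 252.2617| = ¥10.22 per share

¥10.22 per share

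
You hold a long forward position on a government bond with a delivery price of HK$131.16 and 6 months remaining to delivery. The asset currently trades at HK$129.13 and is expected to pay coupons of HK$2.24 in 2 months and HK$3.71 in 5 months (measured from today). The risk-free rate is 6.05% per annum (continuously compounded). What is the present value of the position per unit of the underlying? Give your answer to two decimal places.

-HK$3.96

PV(remaining coupons) I = 2.24·e^(−0.0605·2/12) + 3.71·e^(−0.0605·5/12) = 5.8352
Current forward F = (S − I)·e^(rT) = (129.13 − 5.8352)·e^(0.0605·6/12) = 123.2948 × 1.030712 = 127.0814
Value (long) = (F − K)·e^(−rT) = (127.0814 − 131.16) × 0.970203 = -3.9571
Value = -HK$3.96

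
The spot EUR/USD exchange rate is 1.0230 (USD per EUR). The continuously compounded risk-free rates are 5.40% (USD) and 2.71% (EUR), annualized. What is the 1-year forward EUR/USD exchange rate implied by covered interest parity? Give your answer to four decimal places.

F = S·e^((r_USD − r_EUR)T) = 1.0230 · e^((0.0540 − 0.0271) × 1)
= 1.0230 · e^0.026900 = 1.0230 × 1.027265
F = 1.0509 USD per EUR

1.0509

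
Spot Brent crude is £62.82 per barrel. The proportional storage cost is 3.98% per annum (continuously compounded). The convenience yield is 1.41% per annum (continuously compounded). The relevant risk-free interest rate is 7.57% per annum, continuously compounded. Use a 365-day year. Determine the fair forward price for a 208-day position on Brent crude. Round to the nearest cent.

£66.56 per barrel

Net carry = r + u − y = 0.0757 + 0.0398 − 0.0141 = 0.1014
F = S·e^((r+u−y)T) = 62.82 · e^(0.1014 × 208/365) = 62.82 · e^0.057784
= 62.82 × 1.059486 = £66.56 per barrel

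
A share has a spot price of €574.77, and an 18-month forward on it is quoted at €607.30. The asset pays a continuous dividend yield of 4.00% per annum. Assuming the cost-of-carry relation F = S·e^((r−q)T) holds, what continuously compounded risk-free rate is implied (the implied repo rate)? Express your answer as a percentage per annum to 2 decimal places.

From F = S·e^((r−q)T): (r − q) = ln(F/S)/T
ln(607.30/574.77) = ln(1.056597) = 0.055053
(r − q) = 0.055053 / (18/12) = 0.036702
r = ln(F/S)/T + q = 0.036702 + 0.0400 = 0.076702
r = 7.67%

7.67%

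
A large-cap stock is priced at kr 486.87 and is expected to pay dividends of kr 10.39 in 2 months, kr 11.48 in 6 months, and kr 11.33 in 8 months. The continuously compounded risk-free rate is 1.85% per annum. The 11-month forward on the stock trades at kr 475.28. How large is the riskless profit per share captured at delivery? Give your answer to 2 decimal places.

kr 13.57 per share

PV(dividends) I = 10.39·e^(−0.0185·2/12) + 11.48·e^(−0.0185·6/12) + 11.33·e^(−0.0185·8/12) = 32.9234
Fair forward F* = (S − I)·e^(rT) = (486.87 − 32.9234)·e^0.016958 = 453.9466 × 1.017103 = 461.7104
Market kr 475.28 > fair 461.7104: forward overpriced → cash-and-carry (borrow at r, buy the stock and collect the dividends, short the forward).
Profit at T = |F_mkt − F*| = |475.28 − 461.7104| = kr 13.57 per share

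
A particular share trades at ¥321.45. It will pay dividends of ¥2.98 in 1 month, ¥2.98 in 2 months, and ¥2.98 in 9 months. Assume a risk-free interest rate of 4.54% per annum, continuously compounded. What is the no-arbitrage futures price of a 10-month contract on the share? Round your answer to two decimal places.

¥324.70

PV(dividends) I = 2.98·e^(−0.0454·1/12) + 2.98·e^(−0.0454·2/12) + 2.98·e^(−0.0454·9/12)
I = 2.9687 + 2.9575 + 2.8802 = 8.8064
F = (S − I)·e^(rT) = (321.45 − 8.8064) · e^(0.0454·10/12)
= 312.6436 · e^0.037833 = 312.6436 × 1.038558 = ¥324.70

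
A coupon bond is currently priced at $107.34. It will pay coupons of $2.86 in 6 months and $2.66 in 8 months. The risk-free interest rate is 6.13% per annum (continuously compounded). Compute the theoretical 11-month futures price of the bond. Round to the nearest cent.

PV(coupons) I = 2.86·e^(−0.0613·6/12) + 2.66·e^(−0.0613·8/12)
I = 2.7737 + 2.5535 = 5.3272
F = (S − I)·e^(rT) = (107.34 − 5.3272) · e^(0.0613·11/12)
= 102.0128 · e^0.056192 = 102.0128 × 1.057801 = $107.91

$107.91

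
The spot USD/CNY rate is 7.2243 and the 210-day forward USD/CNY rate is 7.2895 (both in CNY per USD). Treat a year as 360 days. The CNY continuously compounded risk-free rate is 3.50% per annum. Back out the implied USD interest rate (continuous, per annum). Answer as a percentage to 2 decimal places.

F = S·e^((r_CNY − r_USD)T) ⇒ r_USD = r_CNY − ln(F/S)/T
ln(7.2895/7.2243) = 0.008985; /(210/360) = 0.015403
r_USD = 0.0350 − 0.015403 = 0.019597
r_USD = 1.96%

1.96%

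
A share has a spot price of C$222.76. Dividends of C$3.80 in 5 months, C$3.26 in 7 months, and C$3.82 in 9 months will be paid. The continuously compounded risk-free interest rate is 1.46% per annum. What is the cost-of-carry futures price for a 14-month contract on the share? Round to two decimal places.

PV(dividends) I = 3.80·e^(−0.0146·5/12) + 3.26·e^(−0.0146·7/12) + 3.82·e^(−0.0146·9/12)
I = 3.7770 + 3.2324 + 3.7784 = 10.7878
F = (S − I)·e^(rT) = (222.76 − 10.7878) · e^(0.0146·14/12)
= 211.9722 · e^0.017033 = 211.9722 × 1.017179 = C$215.61

C$215.61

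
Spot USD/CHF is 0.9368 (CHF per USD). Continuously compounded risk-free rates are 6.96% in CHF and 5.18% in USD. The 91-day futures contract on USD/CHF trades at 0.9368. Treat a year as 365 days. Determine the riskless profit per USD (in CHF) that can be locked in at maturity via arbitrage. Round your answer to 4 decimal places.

Fair futures: F* = S·e^(carry·T), with carry = (r_CHF − r_USD) = 0.0696 − 0.0518 = 0.0178
F* = 0.9368 · e^(0.0178 × 91/365) = 0.9368 · e^0.004438 = 0.9368 × 1.004448 = 0.9410
Market 0.9368 < fair 0.9410: forward underpriced → reverse cash-and-carry (short spot, go long the forward).
At maturity, profit = |F_mkt − F*| = |0.9368 − 0.9410| = 0.0042 per USD (in CHF)

0.0042 per USD (in CHF)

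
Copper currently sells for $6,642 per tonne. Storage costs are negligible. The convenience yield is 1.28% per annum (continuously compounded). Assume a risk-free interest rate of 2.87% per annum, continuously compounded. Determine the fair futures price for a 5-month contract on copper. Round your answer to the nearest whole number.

$6,686 per tonne

Net carry = r + u − y = 0.0287 + 0.0000 − 0.0128 = 0.0159
F = S·e^((r+u−y)T) = 6642 · e^(0.0159 × 5/12) = 6642 · e^0.006625
= 6642 × 1.006647 = $6,686 per tonne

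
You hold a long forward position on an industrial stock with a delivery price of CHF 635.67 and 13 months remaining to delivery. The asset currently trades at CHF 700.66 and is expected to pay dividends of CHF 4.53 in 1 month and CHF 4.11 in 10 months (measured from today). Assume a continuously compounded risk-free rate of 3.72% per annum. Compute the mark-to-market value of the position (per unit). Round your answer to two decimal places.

PV(remaining dividends) I = 4.53·e^(−0.0372·1/12) + 4.11·e^(−0.0372·10/12) = 8.5005
Current forward F = (S − I)·e^(rT) = (700.66 − 8.5005)·e^(0.0372·13/12) = 692.1595 × 1.041123 = 720.6232
Value (long) = (F − K)·e^(−rT) = (720.6232 − 635.67) × 0.960501 = 81.5976
Value = CHF 81.60

CHF 81.60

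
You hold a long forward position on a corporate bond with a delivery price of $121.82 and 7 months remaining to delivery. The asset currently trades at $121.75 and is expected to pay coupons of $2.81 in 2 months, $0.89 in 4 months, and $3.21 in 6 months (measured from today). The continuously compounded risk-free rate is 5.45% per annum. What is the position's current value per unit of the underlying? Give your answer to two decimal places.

-$3.04

PV(remaining coupons) I = 2.81·e^(−0.0545·2/12) + 0.89·e^(−0.0545·4/12) + 3.21·e^(−0.0545·6/12) = 6.7823
Current forward F = (S − I)·e^(rT) = (121.75 − 6.7823)·e^(0.0545·7/12) = 114.9677 × 1.032302 = 118.6814
Value (long) = (F − K)·e^(−rT) = (118.6814 − 121.82) × 0.968708 = -3.0404
Value = -$3.04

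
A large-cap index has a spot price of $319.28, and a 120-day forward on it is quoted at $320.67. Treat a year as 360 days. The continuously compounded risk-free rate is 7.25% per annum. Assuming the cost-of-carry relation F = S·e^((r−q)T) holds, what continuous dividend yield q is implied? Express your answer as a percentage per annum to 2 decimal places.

From F = S·e^((r−q)T): (r − q) = ln(F/S)/T
ln(320.67/319.28) = ln(1.004354) = 0.004345
(r − q) = 0.004345 / (120/360) = 0.013035
q = r − ln(F/S)/T = 0.0725 − 0.013035 = 0.059465
q = 5.95%

5.95%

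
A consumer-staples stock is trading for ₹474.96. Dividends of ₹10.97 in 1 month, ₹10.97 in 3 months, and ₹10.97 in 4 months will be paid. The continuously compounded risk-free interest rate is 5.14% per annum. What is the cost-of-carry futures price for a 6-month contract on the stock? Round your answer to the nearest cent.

PV(dividends) I = 10.97·e^(−0.0514·1/12) + 10.97·e^(−0.0514·3/12) + 10.97·e^(−0.0514·4/12)
I = 10.9231 + 10.8299 + 10.7836 = 32.5366
F = (S − I)·e^(rT) = (474.96 − 32.5366) · e^(0.0514·6/12)
= 442.4234 · e^0.025700 = 442.4234 × 1.026033 = ₹453.94

₹453.94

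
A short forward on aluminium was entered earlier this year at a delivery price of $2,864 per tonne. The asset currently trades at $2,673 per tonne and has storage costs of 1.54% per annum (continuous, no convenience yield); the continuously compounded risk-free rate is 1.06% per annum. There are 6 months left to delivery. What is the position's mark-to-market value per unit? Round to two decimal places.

$155.20 per tonne

Current fair forward for the remaining 6 months: F = S·e^((r + u)·T), (r + u) = 0.0106 + 0.0154 = 0.0260
F = 2673 · e^(0.0260 × 6/12) = 2673 × 1.01308487 = 2707.9759
Value of long forward = (F − K)·e^(−rT) = (2707.9759 − 2864) · e^(−0.0106·6/12)
= -156.0241 × 0.99471402 = -155.20
Short position value = −(long value) = $155.20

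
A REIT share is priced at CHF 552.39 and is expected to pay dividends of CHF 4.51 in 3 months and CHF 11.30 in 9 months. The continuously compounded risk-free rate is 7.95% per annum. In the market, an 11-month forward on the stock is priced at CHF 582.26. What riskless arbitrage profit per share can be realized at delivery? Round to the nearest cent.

PV(dividends) I = 4.51·e^(−0.0795·3/12) + 11.30·e^(−0.0795·9/12) = 15.0672
Fair forward F* = (S − I)·e^(rT) = (552.39 − 15.0672)·e^0.072875 = 537.3228 × 1.075596 = 577.9423
Market CHF 582.26 > fair 577.9423: forward overpriced → cash-and-carry (borrow at r, buy the stock and collect the dividends, short the forward).
Profit at T = |F_mkt − F*| = |582.26 − 577.9423| = CHF 4.32 per share

CHF 4.32 per share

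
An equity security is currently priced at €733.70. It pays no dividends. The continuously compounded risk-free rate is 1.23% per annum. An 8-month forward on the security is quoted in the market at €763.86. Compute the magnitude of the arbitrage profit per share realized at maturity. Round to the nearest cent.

Fair forward: F* = S·e^(carry·T), with carry = r = 0.0123
F* = 733.70 · e^(0.0123 × 8/12) = 733.70 · e^0.008200 = 733.70 × 1.008234 = €739.7413
Market €763.86 > fair €739.7413: forward overpriced → cash-and-carry (buy spot, short the forward).
At maturity, profit = |F_mkt − F*| = |763.86 − 739.7413| = €24.12 per share

€24.12 per share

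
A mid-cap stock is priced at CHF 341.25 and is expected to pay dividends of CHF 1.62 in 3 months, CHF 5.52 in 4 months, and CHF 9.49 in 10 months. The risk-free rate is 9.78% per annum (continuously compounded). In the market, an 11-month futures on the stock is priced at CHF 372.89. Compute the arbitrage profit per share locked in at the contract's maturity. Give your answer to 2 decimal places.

CHF 16.77 per share

PV(dividends) I = 1.62·e^(−0.0978·3/12) + 5.52·e^(−0.0978·4/12) + 9.49·e^(−0.0978·10/12) = 15.6711
Fair futures F* = (S − I)·e^(rT) = (341.25 − 15.6711)·e^0.089650 = 325.5789 × 1.093791 = 356.1153
Market CHF 372.89 > fair 356.1153: forward overpriced → cash-and-carry (borrow at r, buy the stock and collect the dividends, short the forward).
Profit at T = |F_mkt − F*| = |372.89 − 356.1153| = CHF 16.77 per share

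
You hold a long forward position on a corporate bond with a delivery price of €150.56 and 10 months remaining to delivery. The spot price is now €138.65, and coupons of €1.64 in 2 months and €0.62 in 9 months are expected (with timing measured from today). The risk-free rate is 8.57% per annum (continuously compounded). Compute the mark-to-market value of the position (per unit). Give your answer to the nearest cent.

PV(remaining coupons) I = 1.64·e^(−0.0857·2/12) + 0.62·e^(−0.0857·9/12) = 2.1981
Current forward F = (S − I)·e^(rT) = (138.65 − 2.1981)·e^(0.0857·10/12) = 136.4519 × 1.074029 = 146.5533
Value (long) = (F − K)·e^(−rT) = (146.5533 − 150.56) × 0.931074 = -3.7305
Value = -€3.73

-€3.73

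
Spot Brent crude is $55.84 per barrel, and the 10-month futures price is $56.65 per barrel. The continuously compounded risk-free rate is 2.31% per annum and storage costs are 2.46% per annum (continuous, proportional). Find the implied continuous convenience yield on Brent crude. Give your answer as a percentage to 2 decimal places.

F = S·e^((r+u−y)T) ⇒ (r+u−y) = ln(F/S)/T
ln(56.65/55.84) = 0.014402; /T ⇒ 0.017282
y = r + u − ln(F/S)/T = 0.0231 + 0.0246 − 0.017282 = 0.030418
y = 3.04%

3.04%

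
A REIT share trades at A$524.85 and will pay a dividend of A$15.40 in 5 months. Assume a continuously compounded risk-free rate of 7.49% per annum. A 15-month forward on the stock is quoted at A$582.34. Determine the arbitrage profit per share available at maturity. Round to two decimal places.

A$22.37 per share

PV(dividends) I = 15.40·e^(−0.0749·5/12) = 14.9268
Fair forward F* = (S − I)·e^(rT) = (524.85 − 14.9268)·e^0.093625 = 509.9232 × 1.098148 = 559.9711
Market A$582.34 > fair 559.9711: forward overpriced → cash-and-carry (borrow at r, buy the stock and collect the dividends, short the forward).
Profit at T = |F_mkt − F*| = |582.34 − 559.9711| = A$22.37 per share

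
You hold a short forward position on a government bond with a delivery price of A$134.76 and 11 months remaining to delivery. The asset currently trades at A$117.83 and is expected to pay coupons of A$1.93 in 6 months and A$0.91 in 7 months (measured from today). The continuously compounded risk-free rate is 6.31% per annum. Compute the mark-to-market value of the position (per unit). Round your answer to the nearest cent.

A$12.10

PV(remaining coupons) I = 1.93·e^(−0.0631·6/12) + 0.91·e^(−0.0631·7/12) = 2.7472
Current forward F = (S − I)·e^(rT) = (117.83 − 2.7472)·e^(0.0631·11/12) = 115.0828 × 1.059547 = 121.9356
Value (long) = (F − K)·e^(−rT) = (121.9356 − 134.76) × 0.943799 = -12.1037
Short position value = −(long value) = A$12.10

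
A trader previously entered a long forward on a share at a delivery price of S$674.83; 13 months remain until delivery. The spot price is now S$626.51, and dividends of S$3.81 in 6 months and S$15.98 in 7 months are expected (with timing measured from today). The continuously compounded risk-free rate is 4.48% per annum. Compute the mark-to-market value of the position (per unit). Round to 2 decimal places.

PV(remaining dividends) I = 3.81·e^(−0.0448·6/12) + 15.98·e^(−0.0448·7/12) = 19.2934
Current forward F = (S − I)·e^(rT) = (626.51 − 19.2934)·e^(0.0448·13/12) = 607.2166 × 1.049730 = 637.4135
Value (long) = (F − K)·e^(−rT) = (637.4135 − 674.83) × 0.952626 = -35.6439
Value = -S$35.64

-S$35.64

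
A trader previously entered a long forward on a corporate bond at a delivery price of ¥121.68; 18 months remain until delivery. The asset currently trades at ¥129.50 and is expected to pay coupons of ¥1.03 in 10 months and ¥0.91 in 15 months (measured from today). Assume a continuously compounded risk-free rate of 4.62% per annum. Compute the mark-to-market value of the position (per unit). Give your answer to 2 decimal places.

¥14.12

PV(remaining coupons) I = 1.03·e^(−0.0462·10/12) + 0.91·e^(−0.0462·15/12) = 1.8500
Current forward F = (S − I)·e^(rT) = (129.50 − 1.8500)·e^(0.0462·18/12) = 127.6500 × 1.071758 = 136.8099
Value (long) = (F − K)·e^(−rT) = (136.8099 − 121.68) × 0.933047 = 14.1169
Value = ¥14.12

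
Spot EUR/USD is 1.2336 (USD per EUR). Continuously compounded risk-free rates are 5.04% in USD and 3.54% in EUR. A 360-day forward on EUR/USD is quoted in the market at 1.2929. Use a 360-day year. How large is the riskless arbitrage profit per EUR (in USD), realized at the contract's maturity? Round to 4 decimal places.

Fair forward: F* = S·e^(carry·T), with carry = (r_USD − r_EUR) = 0.0504 − 0.0354 = 0.0150
F* = 1.2336 · e^(0.0150 × 360/360) = 1.2336 · e^0.015000 = 1.2336 × 1.015113 = 1.2522
Market 1.2929 > fair 1.2522: forward overpriced → cash-and-carry (buy spot, short the forward).
At maturity, profit = |F_mkt − F*| = |1.2929 − 1.2522| = 0.0407 per EUR (in USD)

0.0407 per EUR (in USD)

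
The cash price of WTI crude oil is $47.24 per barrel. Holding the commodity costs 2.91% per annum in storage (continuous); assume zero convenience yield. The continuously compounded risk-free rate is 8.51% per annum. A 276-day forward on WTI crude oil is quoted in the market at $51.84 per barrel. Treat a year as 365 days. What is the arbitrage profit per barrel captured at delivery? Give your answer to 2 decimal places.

$0.34 per barrel

Fair forward: F* = S·e^(carry·T), with carry = (r + u) = 0.0851 + 0.0291 = 0.1142
F* = 47.24 · e^(0.1142 × 276/365) = 47.24 · e^0.086354 = 47.24 × 1.090192 = $51.5007
Market $51.84 > fair $51.5007: forward overpriced → cash-and-carry (buy spot, short the forward).
At maturity, profit = |F_mkt − F*| = |51.84 − 51.5007| = $0.34 per barrel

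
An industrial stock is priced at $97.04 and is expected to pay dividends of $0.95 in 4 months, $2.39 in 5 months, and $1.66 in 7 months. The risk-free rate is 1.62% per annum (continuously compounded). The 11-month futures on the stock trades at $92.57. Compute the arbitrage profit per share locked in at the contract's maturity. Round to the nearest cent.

$0.88 per share

PV(dividends) I = 0.95·e^(−0.0162·4/12) + 2.39·e^(−0.0162·5/12) + 1.66·e^(−0.0162·7/12) = 4.9632
Fair futures F* = (S − I)·e^(rT) = (97.04 − 4.9632)·e^0.014850 = 92.0768 × 1.014961 = 93.4544
Market $92.57 < fair 93.4544: forward underpriced → reverse cash-and-carry (short the stock, invest proceeds at r, pay the dividends, go long the forward).
Profit at T = |F_mkt − F*| = |92.57 − 93.4544| = $0.88 per share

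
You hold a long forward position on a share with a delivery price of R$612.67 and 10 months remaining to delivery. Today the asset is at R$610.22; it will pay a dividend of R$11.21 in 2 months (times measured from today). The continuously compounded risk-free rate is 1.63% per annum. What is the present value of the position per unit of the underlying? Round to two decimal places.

-R$5.36

PV(remaining dividends) I = 11.21·e^(−0.0163·2/12) = 11.1796
Current forward F = (S − I)·e^(rT) = (610.22 − 11.1796)·e^(0.0163·10/12) = 599.0404 × 1.013676 = 607.2329
Value (long) = (F − K)·e^(−rT) = (607.2329 − 612.67) × 0.986509 = -5.3637
Value = -R$5.36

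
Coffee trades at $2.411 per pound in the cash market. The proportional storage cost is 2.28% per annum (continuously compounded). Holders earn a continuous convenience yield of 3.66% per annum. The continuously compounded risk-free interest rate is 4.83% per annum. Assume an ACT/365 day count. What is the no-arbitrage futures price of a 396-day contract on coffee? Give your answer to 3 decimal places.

Net carry = r + u − y = 0.0483 + 0.0228 − 0.0366 = 0.0345
F = S·e^((r+u−y)T) = 2.411 · e^(0.0345 × 396/365) = 2.411 · e^0.037430
= 2.411 × 1.038139 = $2.503 per pound

$2.503 per pound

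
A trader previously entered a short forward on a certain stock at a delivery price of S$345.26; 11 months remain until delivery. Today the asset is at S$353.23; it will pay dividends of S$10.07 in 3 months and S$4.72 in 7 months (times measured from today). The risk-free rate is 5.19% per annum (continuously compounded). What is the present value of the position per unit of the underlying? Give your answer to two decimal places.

PV(remaining dividends) I = 10.07·e^(−0.0519·3/12) + 4.72·e^(−0.0519·7/12) = 14.5194
Current forward F = (S − I)·e^(rT) = (353.23 − 14.5194)·e^(0.0519·11/12) = 338.7106 × 1.048725 = 355.2143
Value (long) = (F − K)·e^(−rT) = (355.2143 − 345.26) × 0.953539 = 9.4918
Short position value = −(long value) = -S$9.49

-S$9.49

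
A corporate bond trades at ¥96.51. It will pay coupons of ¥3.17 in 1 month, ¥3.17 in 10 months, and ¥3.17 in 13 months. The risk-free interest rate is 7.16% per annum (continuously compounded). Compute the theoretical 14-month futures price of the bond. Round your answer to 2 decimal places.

PV(coupons) I = 3.17·e^(−0.0716·1/12) + 3.17·e^(−0.0716·10/12) + 3.17·e^(−0.0716·13/12)
I = 3.1511 + 2.9864 + 2.9334 = 9.0709
F = (S − I)·e^(rT) = (96.51 − 9.0709) · e^(0.0716·14/12)
= 87.4391 · e^0.083533 = 87.4391 × 1.087121 = ¥95.06

¥95.06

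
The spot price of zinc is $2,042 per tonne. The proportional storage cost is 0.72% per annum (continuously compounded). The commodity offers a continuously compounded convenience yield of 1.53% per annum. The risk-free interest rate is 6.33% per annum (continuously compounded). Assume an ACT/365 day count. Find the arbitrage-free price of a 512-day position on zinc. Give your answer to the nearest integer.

Net carry = r + u − y = 0.0633 + 0.0072 − 0.0153 = 0.0552
F = S·e^((r+u−y)T) = 2042 · e^(0.0552 × 512/365) = 2042 · e^0.077431
= 2042 × 1.080508 = $2,206 per tonne

$2,206 per tonne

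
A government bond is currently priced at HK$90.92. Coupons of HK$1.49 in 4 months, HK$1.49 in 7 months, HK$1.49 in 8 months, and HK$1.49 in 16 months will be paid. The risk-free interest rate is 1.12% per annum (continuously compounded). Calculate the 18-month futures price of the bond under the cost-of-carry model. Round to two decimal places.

PV(coupons) I = 1.49·e^(−0.0112·4/12) + 1.49·e^(−0.0112·7/12) + 1.49·e^(−0.0112·8/12) + 1.49·e^(−0.0112·16/12)
I = 1.4844 + 1.4803 + 1.4789 + 1.4679 = 5.9115
F = (S − I)·e^(rT) = (90.92 − 5.9115) · e^(0.0112·18/12)
= 85.0085 · e^0.016800 = 85.0085 × 1.016942 = HK$86.45

HK$86.45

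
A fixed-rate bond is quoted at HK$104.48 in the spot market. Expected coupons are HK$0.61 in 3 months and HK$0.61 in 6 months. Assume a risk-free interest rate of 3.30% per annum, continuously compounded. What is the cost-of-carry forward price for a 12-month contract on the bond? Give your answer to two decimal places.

PV(coupons) I = 0.61·e^(−0.0330·3/12) + 0.61·e^(−0.0330·6/12)
I = 0.6050 + 0.6000 = 1.2050
F = (S − I)·e^(rT) = (104.48 − 1.2050) · e^(0.0330·12/12)
= 103.2750 · e^0.033000 = 103.2750 × 1.033551 = HK$106.74

HK$106.74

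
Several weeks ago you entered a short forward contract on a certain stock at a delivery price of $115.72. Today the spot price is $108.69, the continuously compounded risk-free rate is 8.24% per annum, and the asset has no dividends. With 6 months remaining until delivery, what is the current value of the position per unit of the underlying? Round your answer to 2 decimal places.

Current fair forward for the remaining 6 months: F = S·e^(r·T), r = 0.0824
F = 108.69 · e^(0.0824 × 6/12) = 108.69 × 1.042060 = 113.2615
Value of long forward = (F − K)·e^(−rT) = (113.2615 − 115.72) · e^(−0.0824·6/12)
= -2.4585 × 0.959637 = -2.36
Short position value = −(long value) = $2.36

$2.36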